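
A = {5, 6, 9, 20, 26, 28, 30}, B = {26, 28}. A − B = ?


A \ B = elements in A but not in B
A = {5, 6, 9, 20, 26, 28, 30}
B = {26, 28}
Remove from A any elements in B
A \ B = {5, 6, 9, 20, 30}

A \ B = {5, 6, 9, 20, 30}


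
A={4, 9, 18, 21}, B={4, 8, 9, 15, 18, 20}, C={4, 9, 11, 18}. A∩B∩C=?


A ∩ B = {4, 9, 18}
(A ∩ B) ∩ C = {4, 9, 18}

A ∩ B ∩ C = {4, 9, 18}


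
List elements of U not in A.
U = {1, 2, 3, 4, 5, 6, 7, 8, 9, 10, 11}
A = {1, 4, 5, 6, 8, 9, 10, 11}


Aᶜ = U \ A = elements in U but not in A
U = {1, 2, 3, 4, 5, 6, 7, 8, 9, 10, 11}
A = {1, 4, 5, 6, 8, 9, 10, 11}
Aᶜ = {2, 3, 7}

Aᶜ = {2, 3, 7}


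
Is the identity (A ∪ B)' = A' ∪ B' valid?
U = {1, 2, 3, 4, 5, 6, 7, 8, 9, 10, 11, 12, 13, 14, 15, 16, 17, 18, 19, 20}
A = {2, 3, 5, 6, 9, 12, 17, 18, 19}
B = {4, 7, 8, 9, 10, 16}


LHS: A ∪ B = {2, 3, 4, 5, 6, 7, 8, 9, 10, 12, 16, 17, 18, 19}
(A ∪ B)' = U \ (A ∪ B) = {1, 11, 13, 14, 15, 20}
A' = {1, 4, 7, 8, 10, 11, 13, 14, 15, 16, 20}, B' = {1, 2, 3, 5, 6, 11, 12, 13, 14, 15, 17, 18, 19, 20}
Claimed RHS: A' ∪ B' = {1, 2, 3, 4, 5, 6, 7, 8, 10, 11, 12, 13, 14, 15, 16, 17, 18, 19, 20}
Identity is INVALID: LHS = {1, 11, 13, 14, 15, 20} but the RHS claimed here equals {1, 2, 3, 4, 5, 6, 7, 8, 10, 11, 12, 13, 14, 15, 16, 17, 18, 19, 20}. The correct form is (A ∪ B)' = A' ∩ B'.

Identity is invalid: (A ∪ B)' = {1, 11, 13, 14, 15, 20} but A' ∪ B' = {1, 2, 3, 4, 5, 6, 7, 8, 10, 11, 12, 13, 14, 15, 16, 17, 18, 19, 20}. The correct De Morgan law is (A ∪ B)' = A' ∩ B'.


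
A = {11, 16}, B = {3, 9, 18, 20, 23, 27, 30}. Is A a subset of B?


A ⊆ B means every element of A is in B.
Elements in A not in B: {11, 16}
So A ⊄ B.

No, A ⊄ B


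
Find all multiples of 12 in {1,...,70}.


Checking each candidate:
Condition: multiples of 12 in {1,...,70}
Result = {12, 24, 36, 48, 60}

{12, 24, 36, 48, 60}


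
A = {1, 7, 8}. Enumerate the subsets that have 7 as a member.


A subset of A contains 7 iff the remaining 2 elements form any subset of A \ {7}.
Count: 2^(n-1) = 2^2 = 4
Subsets containing 7: {7}, {1, 7}, {7, 8}, {1, 7, 8}

Subsets containing 7 (4 total): {7}, {1, 7}, {7, 8}, {1, 7, 8}


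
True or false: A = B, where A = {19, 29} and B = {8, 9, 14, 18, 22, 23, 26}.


Two sets are equal iff they have exactly the same elements.
A = {19, 29}
B = {8, 9, 14, 18, 22, 23, 26}
Differences: {8, 9, 14, 18, 19, 22, 23, 26, 29}
A ≠ B

No, A ≠ B


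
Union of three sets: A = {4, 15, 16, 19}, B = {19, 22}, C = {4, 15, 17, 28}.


A ∪ B = {4, 15, 16, 19, 22}
(A ∪ B) ∪ C = {4, 15, 16, 17, 19, 22, 28}

A ∪ B ∪ C = {4, 15, 16, 17, 19, 22, 28}


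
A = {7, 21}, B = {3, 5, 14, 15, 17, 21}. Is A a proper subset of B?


A ⊂ B requires: A ⊆ B AND A ≠ B.
A ⊆ B? No
A ⊄ B, so A is not a proper subset.

No, A is not a proper subset of B


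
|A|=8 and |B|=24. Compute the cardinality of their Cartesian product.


|A × B| = |A| × |B|
= 8 × 24
= 192

|A × B| = 192


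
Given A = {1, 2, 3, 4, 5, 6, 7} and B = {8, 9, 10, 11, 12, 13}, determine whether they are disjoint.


Disjoint means A ∩ B = ∅.
A ∩ B = ∅
A ∩ B = ∅, so A and B are disjoint.

Yes, A and B are disjoint


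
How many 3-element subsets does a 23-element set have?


C(n,k) = n! / (k!(n-k)!)
C(23,3) = 23! / (3!20!)
= 1771

C(23,3) = 1771


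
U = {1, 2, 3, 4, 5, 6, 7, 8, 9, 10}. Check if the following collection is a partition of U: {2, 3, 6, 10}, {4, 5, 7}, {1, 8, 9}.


A partition requires: (1) non-empty parts, (2) pairwise disjoint, (3) union = U
Parts: {2, 3, 6, 10}, {4, 5, 7}, {1, 8, 9}
Union of parts: {1, 2, 3, 4, 5, 6, 7, 8, 9, 10}
U = {1, 2, 3, 4, 5, 6, 7, 8, 9, 10}
All non-empty? True
Pairwise disjoint? True
Covers U? True

Yes, valid partition


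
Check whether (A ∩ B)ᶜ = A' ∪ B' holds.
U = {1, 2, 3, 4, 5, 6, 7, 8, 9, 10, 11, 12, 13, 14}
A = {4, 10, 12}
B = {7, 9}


LHS: A ∩ B = ∅
(A ∩ B)' = U \ (A ∩ B) = {1, 2, 3, 4, 5, 6, 7, 8, 9, 10, 11, 12, 13, 14}
A' = {1, 2, 3, 5, 6, 7, 8, 9, 11, 13, 14}, B' = {1, 2, 3, 4, 5, 6, 8, 10, 11, 12, 13, 14}
Claimed RHS: A' ∪ B' = {1, 2, 3, 4, 5, 6, 7, 8, 9, 10, 11, 12, 13, 14}
Identity is VALID: LHS = RHS = {1, 2, 3, 4, 5, 6, 7, 8, 9, 10, 11, 12, 13, 14} ✓

Identity is valid. (A ∩ B)' = A' ∪ B' = {1, 2, 3, 4, 5, 6, 7, 8, 9, 10, 11, 12, 13, 14}


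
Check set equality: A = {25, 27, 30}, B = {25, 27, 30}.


Two sets are equal iff they have exactly the same elements.
A = {25, 27, 30}
B = {25, 27, 30}
Same elements → A = B

Yes, A = B


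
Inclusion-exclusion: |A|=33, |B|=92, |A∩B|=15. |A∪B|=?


|A ∪ B| = |A| + |B| - |A ∩ B|
= 33 + 92 - 15
= 110

|A ∪ B| = 110


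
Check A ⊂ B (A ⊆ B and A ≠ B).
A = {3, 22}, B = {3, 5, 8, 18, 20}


A ⊂ B requires: A ⊆ B AND A ≠ B.
A ⊆ B? No
A ⊄ B, so A is not a proper subset.

No, A is not a proper subset of B


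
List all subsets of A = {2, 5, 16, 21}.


|A| = 4, so |P(A)| = 2^4 = 16
Enumerate subsets by cardinality (0 to 4):
∅, {2}, {5}, {16}, {21}, {2, 5}, {2, 16}, {2, 21}, {5, 16}, {5, 21}, {16, 21}, {2, 5, 16}, {2, 5, 21}, {2, 16, 21}, {5, 16, 21}, {2, 5, 16, 21}

P(A) has 16 subsets: ∅, {2}, {5}, {16}, {21}, {2, 5}, {2, 16}, {2, 21}, {5, 16}, {5, 21}, {16, 21}, {2, 5, 16}, {2, 5, 21}, {2, 16, 21}, {5, 16, 21}, {2, 5, 16, 21}


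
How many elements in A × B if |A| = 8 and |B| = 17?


|A × B| = |A| × |B|
= 8 × 17
= 136

|A × B| = 136


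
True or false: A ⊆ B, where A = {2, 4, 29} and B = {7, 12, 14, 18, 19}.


A ⊆ B means every element of A is in B.
Elements in A not in B: {2, 4, 29}
So A ⊄ B.

No, A ⊄ B


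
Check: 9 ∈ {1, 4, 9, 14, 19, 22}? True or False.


A = {1, 4, 9, 14, 19, 22}
Checking if 9 is in A
9 is in A → True

9 ∈ A


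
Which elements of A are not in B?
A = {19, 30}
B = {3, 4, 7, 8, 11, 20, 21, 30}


A \ B = elements in A but not in B
A = {19, 30}
B = {3, 4, 7, 8, 11, 20, 21, 30}
Remove from A any elements in B
A \ B = {19}

A \ B = {19}


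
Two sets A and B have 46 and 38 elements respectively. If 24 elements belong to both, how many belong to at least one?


|A ∪ B| = |A| + |B| - |A ∩ B|
= 46 + 38 - 24
= 60

|A ∪ B| = 60


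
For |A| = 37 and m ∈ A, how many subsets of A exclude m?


Subsets of A avoiding m are subsets of A \ {m}, which has 36 elements.
Count = 2^(n-1) = 2^36
= 68719476736

Number of subsets avoiding m = 68719476736


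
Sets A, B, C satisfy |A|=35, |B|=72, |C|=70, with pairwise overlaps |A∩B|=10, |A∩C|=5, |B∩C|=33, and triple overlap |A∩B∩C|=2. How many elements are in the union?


|A∪B∪C| = |A|+|B|+|C| - |A∩B|-|A∩C|-|B∩C| + |A∩B∩C|
= 35+72+70 - 10-5-33 + 2
= 177 - 48 + 2
= 131

|A ∪ B ∪ C| = 131


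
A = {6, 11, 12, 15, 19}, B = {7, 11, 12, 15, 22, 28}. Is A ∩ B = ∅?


Disjoint means A ∩ B = ∅.
A ∩ B = {11, 12, 15}
A ∩ B ≠ ∅, so A and B are NOT disjoint.

No, A and B are not disjoint (A ∩ B = {11, 12, 15})


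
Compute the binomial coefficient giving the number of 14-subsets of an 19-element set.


C(n,k) = n! / (k!(n-k)!)
C(19,14) = 19! / (14!5!)
= 11628

C(19,14) = 11628


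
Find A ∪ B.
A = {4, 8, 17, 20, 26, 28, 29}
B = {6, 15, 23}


A ∪ B = all elements in A or B (or both)
A = {4, 8, 17, 20, 26, 28, 29}
B = {6, 15, 23}
A ∪ B = {4, 6, 8, 15, 17, 20, 23, 26, 28, 29}

A ∪ B = {4, 6, 8, 15, 17, 20, 23, 26, 28, 29}


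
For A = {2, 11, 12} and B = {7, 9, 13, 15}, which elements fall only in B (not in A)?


A = {2, 11, 12}
B = {7, 9, 13, 15}
Region: only in B (not in A)
Elements: {7, 9, 13, 15}

Elements only in B (not in A): {7, 9, 13, 15}


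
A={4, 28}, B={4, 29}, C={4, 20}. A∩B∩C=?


A ∩ B = {4}
(A ∩ B) ∩ C = {4}

A ∩ B ∩ C = {4}


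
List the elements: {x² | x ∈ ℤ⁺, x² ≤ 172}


Checking each candidate:
Condition: positive perfect squares ≤ 172
Result = {1, 4, 9, 16, 25, 36, 49, 64, 81, 100, 121, 144, 169}

{1, 4, 9, 16, 25, 36, 49, 64, 81, 100, 121, 144, 169}


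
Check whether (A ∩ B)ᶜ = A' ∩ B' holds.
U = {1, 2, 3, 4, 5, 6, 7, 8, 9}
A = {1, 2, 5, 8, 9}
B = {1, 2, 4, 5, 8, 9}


LHS: A ∩ B = {1, 2, 5, 8, 9}
(A ∩ B)' = U \ (A ∩ B) = {3, 4, 6, 7}
A' = {3, 4, 6, 7}, B' = {3, 6, 7}
Claimed RHS: A' ∩ B' = {3, 6, 7}
Identity is INVALID: LHS = {3, 4, 6, 7} but the RHS claimed here equals {3, 6, 7}. The correct form is (A ∩ B)' = A' ∪ B'.

Identity is invalid: (A ∩ B)' = {3, 4, 6, 7} but A' ∩ B' = {3, 6, 7}. The correct De Morgan law is (A ∩ B)' = A' ∪ B'.


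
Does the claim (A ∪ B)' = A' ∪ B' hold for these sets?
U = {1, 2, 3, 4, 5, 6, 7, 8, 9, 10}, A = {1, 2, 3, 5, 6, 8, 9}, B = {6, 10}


LHS: A ∪ B = {1, 2, 3, 5, 6, 8, 9, 10}
(A ∪ B)' = U \ (A ∪ B) = {4, 7}
A' = {4, 7, 10}, B' = {1, 2, 3, 4, 5, 7, 8, 9}
Claimed RHS: A' ∪ B' = {1, 2, 3, 4, 5, 7, 8, 9, 10}
Identity is INVALID: LHS = {4, 7} but the RHS claimed here equals {1, 2, 3, 4, 5, 7, 8, 9, 10}. The correct form is (A ∪ B)' = A' ∩ B'.

Identity is invalid: (A ∪ B)' = {4, 7} but A' ∪ B' = {1, 2, 3, 4, 5, 7, 8, 9, 10}. The correct De Morgan law is (A ∪ B)' = A' ∩ B'.


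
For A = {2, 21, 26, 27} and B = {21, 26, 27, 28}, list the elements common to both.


A ∩ B = elements in both A and B
A = {2, 21, 26, 27}
B = {21, 26, 27, 28}
A ∩ B = {21, 26, 27}

A ∩ B = {21, 26, 27}


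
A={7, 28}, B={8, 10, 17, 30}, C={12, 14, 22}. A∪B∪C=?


A ∪ B = {7, 8, 10, 17, 28, 30}
(A ∪ B) ∪ C = {7, 8, 10, 12, 14, 17, 22, 28, 30}

A ∪ B ∪ C = {7, 8, 10, 12, 14, 17, 22, 28, 30}


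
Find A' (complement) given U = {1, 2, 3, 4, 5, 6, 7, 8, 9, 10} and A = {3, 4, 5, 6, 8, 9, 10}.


Aᶜ = U \ A = elements in U but not in A
U = {1, 2, 3, 4, 5, 6, 7, 8, 9, 10}
A = {3, 4, 5, 6, 8, 9, 10}
Aᶜ = {1, 2, 7}

Aᶜ = {1, 2, 7}


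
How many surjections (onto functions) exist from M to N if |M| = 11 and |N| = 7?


n = |M| = 11, k = |N| = 7. Surjections via inclusion-exclusion:
S(n,k) = Σ(-1)^i × C(k,i) × (k-i)^n, i=0 to k
i=0: (-1)^0×C(7,0)×7^11 = 1977326743
i=1: (-1)^1×C(7,1)×6^11 = -2539579392
i=2: (-1)^2×C(7,2)×5^11 = 1025390625
i=3: (-1)^3×C(7,3)×4^11 = -146800640
i=4: (-1)^4×C(7,4)×3^11 = 6200145
i=5: (-1)^5×C(7,5)×2^11 = -43008
i=6: (-1)^6×C(7,6)×1^11 = 7
i=7: (-1)^7×C(7,7)×0^11 = 0
Total = 322494480

Number of surjections = 322494480


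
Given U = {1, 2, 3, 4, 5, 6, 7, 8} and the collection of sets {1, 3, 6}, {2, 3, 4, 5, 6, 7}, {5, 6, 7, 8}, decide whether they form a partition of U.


A partition requires: (1) non-empty parts, (2) pairwise disjoint, (3) union = U
Parts: {1, 3, 6}, {2, 3, 4, 5, 6, 7}, {5, 6, 7, 8}
Union of parts: {1, 2, 3, 4, 5, 6, 7, 8}
U = {1, 2, 3, 4, 5, 6, 7, 8}
All non-empty? True
Pairwise disjoint? False
Covers U? True

No, not a valid partition


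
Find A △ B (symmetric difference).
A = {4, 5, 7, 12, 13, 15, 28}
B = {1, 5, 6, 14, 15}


A △ B = (A \ B) ∪ (B \ A) = elements in exactly one of A or B
A \ B = {4, 7, 12, 13, 28}
B \ A = {1, 6, 14}
A △ B = {1, 4, 6, 7, 12, 13, 14, 28}

A △ B = {1, 4, 6, 7, 12, 13, 14, 28}


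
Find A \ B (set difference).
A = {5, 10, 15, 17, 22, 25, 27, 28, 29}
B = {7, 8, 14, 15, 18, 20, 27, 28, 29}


A \ B = elements in A but not in B
A = {5, 10, 15, 17, 22, 25, 27, 28, 29}
B = {7, 8, 14, 15, 18, 20, 27, 28, 29}
Remove from A any elements in B
A \ B = {5, 10, 17, 22, 25}

A \ B = {5, 10, 17, 22, 25}


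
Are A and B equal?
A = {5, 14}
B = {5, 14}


Two sets are equal iff they have exactly the same elements.
A = {5, 14}
B = {5, 14}
Same elements → A = B

Yes, A = B


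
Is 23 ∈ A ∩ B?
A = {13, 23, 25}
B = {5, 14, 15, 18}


A = {13, 23, 25}, B = {5, 14, 15, 18}
A ∩ B = elements in both A and B
A ∩ B = ∅
Checking if 23 ∈ A ∩ B
23 is not in A ∩ B → False

23 ∉ A ∩ B


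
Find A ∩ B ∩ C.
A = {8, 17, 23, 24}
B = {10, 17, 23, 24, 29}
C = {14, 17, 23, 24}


A ∩ B = {17, 23, 24}
(A ∩ B) ∩ C = {17, 23, 24}

A ∩ B ∩ C = {17, 23, 24}


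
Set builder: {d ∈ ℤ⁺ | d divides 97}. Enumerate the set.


Checking each candidate:
Condition: positive divisors of 97
Result = {1, 97}

{1, 97}


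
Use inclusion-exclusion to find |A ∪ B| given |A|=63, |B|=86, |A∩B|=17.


|A ∪ B| = |A| + |B| - |A ∩ B|
= 63 + 86 - 17
= 132

|A ∪ B| = 132


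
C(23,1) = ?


C(n,k) = n! / (k!(n-k)!)
C(23,1) = 23! / (1!22!)
= 23

C(23,1) = 23


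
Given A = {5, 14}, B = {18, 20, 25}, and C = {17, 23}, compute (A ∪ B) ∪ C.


A ∪ B = {5, 14, 18, 20, 25}
(A ∪ B) ∪ C = {5, 14, 17, 18, 20, 23, 25}

A ∪ B ∪ C = {5, 14, 17, 18, 20, 23, 25}


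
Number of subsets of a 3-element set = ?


Number of subsets = 2^n
= 2^3
= 8

|P(A)| = 8


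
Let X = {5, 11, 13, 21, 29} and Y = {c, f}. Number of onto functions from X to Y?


n = |X| = 5, k = |Y| = 2. Surjections via inclusion-exclusion:
S(n,k) = Σ(-1)^i × C(k,i) × (k-i)^n, i=0 to k
i=0: (-1)^0×C(2,0)×2^5 = 32
i=1: (-1)^1×C(2,1)×1^5 = -2
i=2: (-1)^2×C(2,2)×0^5 = 0
Total = 30

Number of surjections = 30


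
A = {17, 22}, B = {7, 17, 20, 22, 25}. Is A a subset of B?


A ⊆ B means every element of A is in B.
All elements of A are in B.
So A ⊆ B.

Yes, A ⊆ B


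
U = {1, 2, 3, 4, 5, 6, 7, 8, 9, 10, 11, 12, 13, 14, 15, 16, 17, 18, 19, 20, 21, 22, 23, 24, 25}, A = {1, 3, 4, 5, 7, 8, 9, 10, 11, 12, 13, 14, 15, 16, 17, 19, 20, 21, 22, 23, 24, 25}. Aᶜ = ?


Aᶜ = U \ A = elements in U but not in A
U = {1, 2, 3, 4, 5, 6, 7, 8, 9, 10, 11, 12, 13, 14, 15, 16, 17, 18, 19, 20, 21, 22, 23, 24, 25}
A = {1, 3, 4, 5, 7, 8, 9, 10, 11, 12, 13, 14, 15, 16, 17, 19, 20, 21, 22, 23, 24, 25}
Aᶜ = {2, 6, 18}

Aᶜ = {2, 6, 18}


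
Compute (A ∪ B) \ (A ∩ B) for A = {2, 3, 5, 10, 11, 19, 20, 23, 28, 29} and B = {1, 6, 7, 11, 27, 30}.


A △ B = (A \ B) ∪ (B \ A) = elements in exactly one of A or B
A \ B = {2, 3, 5, 10, 19, 20, 23, 28, 29}
B \ A = {1, 6, 7, 27, 30}
A △ B = {1, 2, 3, 5, 6, 7, 10, 19, 20, 23, 27, 28, 29, 30}

A △ B = {1, 2, 3, 5, 6, 7, 10, 19, 20, 23, 27, 28, 29, 30}


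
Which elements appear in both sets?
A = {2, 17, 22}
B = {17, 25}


A ∩ B = elements in both A and B
A = {2, 17, 22}
B = {17, 25}
A ∩ B = {17}

A ∩ B = {17}


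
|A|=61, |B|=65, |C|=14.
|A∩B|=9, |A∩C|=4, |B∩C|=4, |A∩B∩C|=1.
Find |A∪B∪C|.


|A∪B∪C| = |A|+|B|+|C| - |A∩B|-|A∩C|-|B∩C| + |A∩B∩C|
= 61+65+14 - 9-4-4 + 1
= 140 - 17 + 1
= 124

|A ∪ B ∪ C| = 124


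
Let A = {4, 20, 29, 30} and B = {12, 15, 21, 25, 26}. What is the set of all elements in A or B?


A ∪ B = all elements in A or B (or both)
A = {4, 20, 29, 30}
B = {12, 15, 21, 25, 26}
A ∪ B = {4, 12, 15, 20, 21, 25, 26, 29, 30}

A ∪ B = {4, 12, 15, 20, 21, 25, 26, 29, 30}


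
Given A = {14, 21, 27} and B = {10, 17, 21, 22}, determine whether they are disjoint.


Disjoint means A ∩ B = ∅.
A ∩ B = {21}
A ∩ B ≠ ∅, so A and B are NOT disjoint.

No, A and B are not disjoint (A ∩ B = {21})


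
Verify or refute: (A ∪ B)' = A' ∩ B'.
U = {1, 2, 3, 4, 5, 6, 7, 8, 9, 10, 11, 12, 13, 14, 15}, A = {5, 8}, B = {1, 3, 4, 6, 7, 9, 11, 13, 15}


LHS: A ∪ B = {1, 3, 4, 5, 6, 7, 8, 9, 11, 13, 15}
(A ∪ B)' = U \ (A ∪ B) = {2, 10, 12, 14}
A' = {1, 2, 3, 4, 6, 7, 9, 10, 11, 12, 13, 14, 15}, B' = {2, 5, 8, 10, 12, 14}
Claimed RHS: A' ∩ B' = {2, 10, 12, 14}
Identity is VALID: LHS = RHS = {2, 10, 12, 14} ✓

Identity is valid. (A ∪ B)' = A' ∩ B' = {2, 10, 12, 14}


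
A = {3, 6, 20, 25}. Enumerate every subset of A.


|A| = 4, so |P(A)| = 2^4 = 16
Enumerate subsets by cardinality (0 to 4):
∅, {3}, {6}, {20}, {25}, {3, 6}, {3, 20}, {3, 25}, {6, 20}, {6, 25}, {20, 25}, {3, 6, 20}, {3, 6, 25}, {3, 20, 25}, {6, 20, 25}, {3, 6, 20, 25}

P(A) has 16 subsets: ∅, {3}, {6}, {20}, {25}, {3, 6}, {3, 20}, {3, 25}, {6, 20}, {6, 25}, {20, 25}, {3, 6, 20}, {3, 6, 25}, {3, 20, 25}, {6, 20, 25}, {3, 6, 20, 25}


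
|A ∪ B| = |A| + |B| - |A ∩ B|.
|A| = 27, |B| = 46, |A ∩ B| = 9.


|A ∪ B| = |A| + |B| - |A ∩ B|
= 27 + 46 - 9
= 64

|A ∪ B| = 64


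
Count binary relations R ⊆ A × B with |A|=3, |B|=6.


A relation from A to B is any subset of A × B.
|A × B| = 3 × 6 = 18
# relations = 2^|A × B| = 2^18 = 262144

Number of relations = 262144


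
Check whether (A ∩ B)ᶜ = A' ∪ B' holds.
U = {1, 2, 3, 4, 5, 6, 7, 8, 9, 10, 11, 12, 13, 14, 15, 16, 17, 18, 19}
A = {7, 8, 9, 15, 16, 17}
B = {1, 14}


LHS: A ∩ B = ∅
(A ∩ B)' = U \ (A ∩ B) = {1, 2, 3, 4, 5, 6, 7, 8, 9, 10, 11, 12, 13, 14, 15, 16, 17, 18, 19}
A' = {1, 2, 3, 4, 5, 6, 10, 11, 12, 13, 14, 18, 19}, B' = {2, 3, 4, 5, 6, 7, 8, 9, 10, 11, 12, 13, 15, 16, 17, 18, 19}
Claimed RHS: A' ∪ B' = {1, 2, 3, 4, 5, 6, 7, 8, 9, 10, 11, 12, 13, 14, 15, 16, 17, 18, 19}
Identity is VALID: LHS = RHS = {1, 2, 3, 4, 5, 6, 7, 8, 9, 10, 11, 12, 13, 14, 15, 16, 17, 18, 19} ✓

Identity is valid. (A ∩ B)' = A' ∪ B' = {1, 2, 3, 4, 5, 6, 7, 8, 9, 10, 11, 12, 13, 14, 15, 16, 17, 18, 19}


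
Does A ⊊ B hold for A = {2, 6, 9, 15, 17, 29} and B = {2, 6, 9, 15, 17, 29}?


A ⊂ B requires: A ⊆ B AND A ≠ B.
A ⊆ B? Yes
A = B? Yes
A = B, so A is not a PROPER subset.

No, A is not a proper subset of B


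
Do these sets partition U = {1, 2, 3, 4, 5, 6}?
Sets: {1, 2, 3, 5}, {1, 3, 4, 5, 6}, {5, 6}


A partition requires: (1) non-empty parts, (2) pairwise disjoint, (3) union = U
Parts: {1, 2, 3, 5}, {1, 3, 4, 5, 6}, {5, 6}
Union of parts: {1, 2, 3, 4, 5, 6}
U = {1, 2, 3, 4, 5, 6}
All non-empty? True
Pairwise disjoint? False
Covers U? True

No, not a valid partition


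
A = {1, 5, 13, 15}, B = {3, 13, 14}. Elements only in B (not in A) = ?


A = {1, 5, 13, 15}
B = {3, 13, 14}
Region: only in B (not in A)
Elements: {3, 14}

Elements only in B (not in A): {3, 14}


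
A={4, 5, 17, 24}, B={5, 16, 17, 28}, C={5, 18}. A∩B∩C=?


A ∩ B = {5, 17}
(A ∩ B) ∩ C = {5}

A ∩ B ∩ C = {5}


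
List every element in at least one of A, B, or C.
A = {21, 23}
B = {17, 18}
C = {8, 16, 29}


A ∪ B = {17, 18, 21, 23}
(A ∪ B) ∪ C = {8, 16, 17, 18, 21, 23, 29}

A ∪ B ∪ C = {8, 16, 17, 18, 21, 23, 29}


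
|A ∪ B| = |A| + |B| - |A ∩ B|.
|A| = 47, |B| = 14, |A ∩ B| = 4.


|A ∪ B| = |A| + |B| - |A ∩ B|
= 47 + 14 - 4
= 57

|A ∪ B| = 57


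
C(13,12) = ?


C(n,k) = n! / (k!(n-k)!)
C(13,12) = 13! / (12!1!)
= 13

C(13,12) = 13


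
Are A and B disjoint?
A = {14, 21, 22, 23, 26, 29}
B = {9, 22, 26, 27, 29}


Disjoint means A ∩ B = ∅.
A ∩ B = {22, 26, 29}
A ∩ B ≠ ∅, so A and B are NOT disjoint.

No, A and B are not disjoint (A ∩ B = {22, 26, 29})


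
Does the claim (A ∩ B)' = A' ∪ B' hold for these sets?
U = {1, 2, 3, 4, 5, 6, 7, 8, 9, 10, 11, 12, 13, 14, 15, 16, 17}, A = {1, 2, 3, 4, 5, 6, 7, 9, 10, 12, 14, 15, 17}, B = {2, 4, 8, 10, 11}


LHS: A ∩ B = {2, 4, 10}
(A ∩ B)' = U \ (A ∩ B) = {1, 3, 5, 6, 7, 8, 9, 11, 12, 13, 14, 15, 16, 17}
A' = {8, 11, 13, 16}, B' = {1, 3, 5, 6, 7, 9, 12, 13, 14, 15, 16, 17}
Claimed RHS: A' ∪ B' = {1, 3, 5, 6, 7, 8, 9, 11, 12, 13, 14, 15, 16, 17}
Identity is VALID: LHS = RHS = {1, 3, 5, 6, 7, 8, 9, 11, 12, 13, 14, 15, 16, 17} ✓

Identity is valid. (A ∩ B)' = A' ∪ B' = {1, 3, 5, 6, 7, 8, 9, 11, 12, 13, 14, 15, 16, 17}


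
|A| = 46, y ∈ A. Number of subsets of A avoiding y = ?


Subsets of A avoiding y are subsets of A \ {y}, which has 45 elements.
Count = 2^(n-1) = 2^45
= 35184372088832

Number of subsets avoiding y = 35184372088832


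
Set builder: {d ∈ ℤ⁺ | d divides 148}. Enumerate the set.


Checking each candidate:
Condition: positive divisors of 148
Result = {1, 2, 4, 37, 74, 148}

{1, 2, 4, 37, 74, 148}


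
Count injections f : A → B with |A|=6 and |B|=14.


An injection sends each of |A| = 6 inputs to a distinct output in B.
# injections = |B|·(|B|-1)·…·(|B|-|A|+1) = 14! / (14 - 6)!
= 14 × 13 × 12 × 11 × 10 × 9
= 2162160

Number of injections = 2162160


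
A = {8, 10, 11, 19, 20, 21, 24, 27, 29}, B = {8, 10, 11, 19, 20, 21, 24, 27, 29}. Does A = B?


Two sets are equal iff they have exactly the same elements.
A = {8, 10, 11, 19, 20, 21, 24, 27, 29}
B = {8, 10, 11, 19, 20, 21, 24, 27, 29}
Same elements → A = B

Yes, A = B


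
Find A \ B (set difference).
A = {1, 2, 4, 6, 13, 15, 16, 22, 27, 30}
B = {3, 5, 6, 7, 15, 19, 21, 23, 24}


A \ B = elements in A but not in B
A = {1, 2, 4, 6, 13, 15, 16, 22, 27, 30}
B = {3, 5, 6, 7, 15, 19, 21, 23, 24}
Remove from A any elements in B
A \ B = {1, 2, 4, 13, 16, 22, 27, 30}

A \ B = {1, 2, 4, 13, 16, 22, 27, 30}


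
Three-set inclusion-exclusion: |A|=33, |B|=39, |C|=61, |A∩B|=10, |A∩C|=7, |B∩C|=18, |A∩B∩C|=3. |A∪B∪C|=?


|A∪B∪C| = |A|+|B|+|C| - |A∩B|-|A∩C|-|B∩C| + |A∩B∩C|
= 33+39+61 - 10-7-18 + 3
= 133 - 35 + 3
= 101

|A ∪ B ∪ C| = 101


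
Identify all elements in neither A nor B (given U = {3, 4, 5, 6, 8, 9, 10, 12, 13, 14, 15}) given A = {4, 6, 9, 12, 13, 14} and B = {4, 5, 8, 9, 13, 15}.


A = {4, 6, 9, 12, 13, 14}
B = {4, 5, 8, 9, 13, 15}
Region: in neither A nor B (given U = {3, 4, 5, 6, 8, 9, 10, 12, 13, 14, 15})
Elements: {3, 10}

Elements in neither A nor B (given U = {3, 4, 5, 6, 8, 9, 10, 12, 13, 14, 15}): {3, 10}


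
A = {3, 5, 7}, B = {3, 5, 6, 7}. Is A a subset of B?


A ⊆ B means every element of A is in B.
All elements of A are in B.
So A ⊆ B.

Yes, A ⊆ B


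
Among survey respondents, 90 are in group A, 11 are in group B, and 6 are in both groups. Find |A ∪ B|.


|A ∪ B| = |A| + |B| - |A ∩ B|
= 90 + 11 - 6
= 95

|A ∪ B| = 95


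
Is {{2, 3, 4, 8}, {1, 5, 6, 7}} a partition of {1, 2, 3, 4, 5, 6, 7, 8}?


A partition requires: (1) non-empty parts, (2) pairwise disjoint, (3) union = U
Parts: {2, 3, 4, 8}, {1, 5, 6, 7}
Union of parts: {1, 2, 3, 4, 5, 6, 7, 8}
U = {1, 2, 3, 4, 5, 6, 7, 8}
All non-empty? True
Pairwise disjoint? True
Covers U? True

Yes, valid partition


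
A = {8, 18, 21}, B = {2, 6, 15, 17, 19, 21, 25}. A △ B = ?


A △ B = (A \ B) ∪ (B \ A) = elements in exactly one of A or B
A \ B = {8, 18}
B \ A = {2, 6, 15, 17, 19, 25}
A △ B = {2, 6, 8, 15, 17, 18, 19, 25}

A △ B = {2, 6, 8, 15, 17, 18, 19, 25}


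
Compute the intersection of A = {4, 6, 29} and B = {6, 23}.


A ∩ B = elements in both A and B
A = {4, 6, 29}
B = {6, 23}
A ∩ B = {6}

A ∩ B = {6}


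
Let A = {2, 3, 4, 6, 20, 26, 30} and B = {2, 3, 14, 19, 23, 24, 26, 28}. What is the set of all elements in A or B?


A ∪ B = all elements in A or B (or both)
A = {2, 3, 4, 6, 20, 26, 30}
B = {2, 3, 14, 19, 23, 24, 26, 28}
A ∪ B = {2, 3, 4, 6, 14, 19, 20, 23, 24, 26, 28, 30}

A ∪ B = {2, 3, 4, 6, 14, 19, 20, 23, 24, 26, 28, 30}


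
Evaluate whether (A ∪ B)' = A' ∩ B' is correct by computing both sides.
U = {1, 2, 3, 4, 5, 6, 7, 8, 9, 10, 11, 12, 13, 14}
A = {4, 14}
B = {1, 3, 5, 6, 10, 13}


LHS: A ∪ B = {1, 3, 4, 5, 6, 10, 13, 14}
(A ∪ B)' = U \ (A ∪ B) = {2, 7, 8, 9, 11, 12}
A' = {1, 2, 3, 5, 6, 7, 8, 9, 10, 11, 12, 13}, B' = {2, 4, 7, 8, 9, 11, 12, 14}
Claimed RHS: A' ∩ B' = {2, 7, 8, 9, 11, 12}
Identity is VALID: LHS = RHS = {2, 7, 8, 9, 11, 12} ✓

Identity is valid. (A ∪ B)' = A' ∩ B' = {2, 7, 8, 9, 11, 12}


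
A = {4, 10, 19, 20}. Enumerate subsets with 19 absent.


A subset of A that omits 19 is a subset of A \ {19}, so there are 2^(n-1) = 2^3 = 8 of them.
Subsets excluding 19: ∅, {4}, {10}, {20}, {4, 10}, {4, 20}, {10, 20}, {4, 10, 20}

Subsets excluding 19 (8 total): ∅, {4}, {10}, {20}, {4, 10}, {4, 20}, {10, 20}, {4, 10, 20}


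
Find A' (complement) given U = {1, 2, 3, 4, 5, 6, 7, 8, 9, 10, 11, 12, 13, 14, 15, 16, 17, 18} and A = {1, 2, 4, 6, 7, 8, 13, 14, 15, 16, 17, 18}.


Aᶜ = U \ A = elements in U but not in A
U = {1, 2, 3, 4, 5, 6, 7, 8, 9, 10, 11, 12, 13, 14, 15, 16, 17, 18}
A = {1, 2, 4, 6, 7, 8, 13, 14, 15, 16, 17, 18}
Aᶜ = {3, 5, 9, 10, 11, 12}

Aᶜ = {3, 5, 9, 10, 11, 12}


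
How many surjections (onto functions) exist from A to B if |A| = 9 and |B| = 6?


n = |A| = 9, k = |B| = 6. Surjections via inclusion-exclusion:
S(n,k) = Σ(-1)^i × C(k,i) × (k-i)^n, i=0 to k
i=0: (-1)^0×C(6,0)×6^9 = 10077696
i=1: (-1)^1×C(6,1)×5^9 = -11718750
i=2: (-1)^2×C(6,2)×4^9 = 3932160
i=3: (-1)^3×C(6,3)×3^9 = -393660
i=4: (-1)^4×C(6,4)×2^9 = 7680
i=5: (-1)^5×C(6,5)×1^9 = -6
i=6: (-1)^6×C(6,6)×0^9 = 0
Total = 1905120

Number of surjections = 1905120


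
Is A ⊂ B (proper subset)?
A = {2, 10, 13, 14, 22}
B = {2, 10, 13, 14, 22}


A ⊂ B requires: A ⊆ B AND A ≠ B.
A ⊆ B? Yes
A = B? Yes
A = B, so A is not a PROPER subset.

No, A is not a proper subset of B


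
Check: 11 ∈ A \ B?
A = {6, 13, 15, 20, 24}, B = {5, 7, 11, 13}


A = {6, 13, 15, 20, 24}, B = {5, 7, 11, 13}
A \ B = elements in A but not in B
A \ B = {6, 15, 20, 24}
Checking if 11 ∈ A \ B
11 is not in A \ B → False

11 ∉ A \ B


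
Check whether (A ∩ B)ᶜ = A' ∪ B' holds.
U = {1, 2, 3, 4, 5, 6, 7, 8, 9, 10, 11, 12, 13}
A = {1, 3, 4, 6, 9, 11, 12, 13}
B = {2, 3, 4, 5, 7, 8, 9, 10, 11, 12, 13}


LHS: A ∩ B = {3, 4, 9, 11, 12, 13}
(A ∩ B)' = U \ (A ∩ B) = {1, 2, 5, 6, 7, 8, 10}
A' = {2, 5, 7, 8, 10}, B' = {1, 6}
Claimed RHS: A' ∪ B' = {1, 2, 5, 6, 7, 8, 10}
Identity is VALID: LHS = RHS = {1, 2, 5, 6, 7, 8, 10} ✓

Identity is valid. (A ∩ B)' = A' ∪ B' = {1, 2, 5, 6, 7, 8, 10}


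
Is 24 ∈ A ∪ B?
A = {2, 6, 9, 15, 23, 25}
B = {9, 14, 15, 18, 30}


A = {2, 6, 9, 15, 23, 25}, B = {9, 14, 15, 18, 30}
A ∪ B = all elements in A or B
A ∪ B = {2, 6, 9, 14, 15, 18, 23, 25, 30}
Checking if 24 ∈ A ∪ B
24 is not in A ∪ B → False

24 ∉ A ∪ B


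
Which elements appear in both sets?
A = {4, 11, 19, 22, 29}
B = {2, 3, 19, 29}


A ∩ B = elements in both A and B
A = {4, 11, 19, 22, 29}
B = {2, 3, 19, 29}
A ∩ B = {19, 29}

A ∩ B = {19, 29}


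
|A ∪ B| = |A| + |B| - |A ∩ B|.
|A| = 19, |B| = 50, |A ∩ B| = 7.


|A ∪ B| = |A| + |B| - |A ∩ B|
= 19 + 50 - 7
= 62

|A ∪ B| = 62


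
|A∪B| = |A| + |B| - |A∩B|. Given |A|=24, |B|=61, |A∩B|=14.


|A ∪ B| = |A| + |B| - |A ∩ B|
= 24 + 61 - 14
= 71

|A ∪ B| = 71


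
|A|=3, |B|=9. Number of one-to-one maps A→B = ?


An injection sends each of |A| = 3 inputs to a distinct output in B.
# injections = |B|·(|B|-1)·…·(|B|-|A|+1) = 9! / (9 - 3)!
= 9 × 8 × 7
= 504

Number of injections = 504


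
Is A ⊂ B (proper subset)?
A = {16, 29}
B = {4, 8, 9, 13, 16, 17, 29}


A ⊂ B requires: A ⊆ B AND A ≠ B.
A ⊆ B? Yes
A = B? No
A ⊂ B: Yes (A is a proper subset of B)

Yes, A ⊂ B


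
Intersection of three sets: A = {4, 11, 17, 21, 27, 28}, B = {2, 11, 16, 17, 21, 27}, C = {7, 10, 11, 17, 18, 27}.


A ∩ B = {11, 17, 21, 27}
(A ∩ B) ∩ C = {11, 17, 27}

A ∩ B ∩ C = {11, 17, 27}


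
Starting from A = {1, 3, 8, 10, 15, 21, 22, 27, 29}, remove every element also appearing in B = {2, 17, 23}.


A \ B = elements in A but not in B
A = {1, 3, 8, 10, 15, 21, 22, 27, 29}
B = {2, 17, 23}
Remove from A any elements in B
A \ B = {1, 3, 8, 10, 15, 21, 22, 27, 29}

A \ B = {1, 3, 8, 10, 15, 21, 22, 27, 29}


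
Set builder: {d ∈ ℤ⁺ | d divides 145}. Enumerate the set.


Checking each candidate:
Condition: positive divisors of 145
Result = {1, 5, 29, 145}

{1, 5, 29, 145}


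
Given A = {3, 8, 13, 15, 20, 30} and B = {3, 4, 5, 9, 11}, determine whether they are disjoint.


Disjoint means A ∩ B = ∅.
A ∩ B = {3}
A ∩ B ≠ ∅, so A and B are NOT disjoint.

No, A and B are not disjoint (A ∩ B = {3})


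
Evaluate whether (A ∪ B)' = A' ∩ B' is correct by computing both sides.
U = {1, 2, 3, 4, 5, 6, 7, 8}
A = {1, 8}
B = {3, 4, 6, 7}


LHS: A ∪ B = {1, 3, 4, 6, 7, 8}
(A ∪ B)' = U \ (A ∪ B) = {2, 5}
A' = {2, 3, 4, 5, 6, 7}, B' = {1, 2, 5, 8}
Claimed RHS: A' ∩ B' = {2, 5}
Identity is VALID: LHS = RHS = {2, 5} ✓

Identity is valid. (A ∪ B)' = A' ∩ B' = {2, 5}


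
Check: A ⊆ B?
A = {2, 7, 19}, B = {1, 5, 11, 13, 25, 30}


A ⊆ B means every element of A is in B.
Elements in A not in B: {2, 7, 19}
So A ⊄ B.

No, A ⊄ B


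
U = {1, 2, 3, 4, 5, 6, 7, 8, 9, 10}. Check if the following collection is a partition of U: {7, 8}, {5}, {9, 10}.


A partition requires: (1) non-empty parts, (2) pairwise disjoint, (3) union = U
Parts: {7, 8}, {5}, {9, 10}
Union of parts: {5, 7, 8, 9, 10}
U = {1, 2, 3, 4, 5, 6, 7, 8, 9, 10}
All non-empty? True
Pairwise disjoint? True
Covers U? False

No, not a valid partition


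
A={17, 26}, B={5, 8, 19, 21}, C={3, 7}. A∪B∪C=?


A ∪ B = {5, 8, 17, 19, 21, 26}
(A ∪ B) ∪ C = {3, 5, 7, 8, 17, 19, 21, 26}

A ∪ B ∪ C = {3, 5, 7, 8, 17, 19, 21, 26}


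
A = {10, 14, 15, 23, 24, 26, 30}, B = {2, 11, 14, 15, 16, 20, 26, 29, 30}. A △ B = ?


A △ B = (A \ B) ∪ (B \ A) = elements in exactly one of A or B
A \ B = {10, 23, 24}
B \ A = {2, 11, 16, 20, 29}
A △ B = {2, 10, 11, 16, 20, 23, 24, 29}

A △ B = {2, 10, 11, 16, 20, 23, 24, 29}


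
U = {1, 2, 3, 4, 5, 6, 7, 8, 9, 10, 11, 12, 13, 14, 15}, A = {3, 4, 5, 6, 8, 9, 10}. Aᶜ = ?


Aᶜ = U \ A = elements in U but not in A
U = {1, 2, 3, 4, 5, 6, 7, 8, 9, 10, 11, 12, 13, 14, 15}
A = {3, 4, 5, 6, 8, 9, 10}
Aᶜ = {1, 2, 7, 11, 12, 13, 14, 15}

Aᶜ = {1, 2, 7, 11, 12, 13, 14, 15}


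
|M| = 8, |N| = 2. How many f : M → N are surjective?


n = |M| = 8, k = |N| = 2. Surjections via inclusion-exclusion:
S(n,k) = Σ(-1)^i × C(k,i) × (k-i)^n, i=0 to k
i=0: (-1)^0×C(2,0)×2^8 = 256
i=1: (-1)^1×C(2,1)×1^8 = -2
i=2: (-1)^2×C(2,2)×0^8 = 0
Total = 254

Number of surjections = 254


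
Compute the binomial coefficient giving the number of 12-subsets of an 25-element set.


C(n,k) = n! / (k!(n-k)!)
C(25,12) = 25! / (12!13!)
= 5200300

C(25,12) = 5200300


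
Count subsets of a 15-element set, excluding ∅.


Total subsets = 2^n = 2^15 = 32768
Non-empty subsets exclude the empty set: 2^n - 1
= 32768 - 1
= 32767

Number of non-empty subsets = 32767


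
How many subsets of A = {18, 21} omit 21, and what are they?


A subset of A that omits 21 is a subset of A \ {21}, so there are 2^(n-1) = 2^1 = 2 of them.
Subsets excluding 21: ∅, {18}

Subsets excluding 21 (2 total): ∅, {18}


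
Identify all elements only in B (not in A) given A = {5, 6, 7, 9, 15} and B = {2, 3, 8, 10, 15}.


A = {5, 6, 7, 9, 15}
B = {2, 3, 8, 10, 15}
Region: only in B (not in A)
Elements: {2, 3, 8, 10}

Elements only in B (not in A): {2, 3, 8, 10}


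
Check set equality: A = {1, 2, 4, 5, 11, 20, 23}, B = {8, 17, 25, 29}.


Two sets are equal iff they have exactly the same elements.
A = {1, 2, 4, 5, 11, 20, 23}
B = {8, 17, 25, 29}
Differences: {1, 2, 4, 5, 8, 11, 17, 20, 23, 25, 29}
A ≠ B

No, A ≠ B


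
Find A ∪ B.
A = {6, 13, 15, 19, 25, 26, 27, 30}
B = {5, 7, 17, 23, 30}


A ∪ B = all elements in A or B (or both)
A = {6, 13, 15, 19, 25, 26, 27, 30}
B = {5, 7, 17, 23, 30}
A ∪ B = {5, 6, 7, 13, 15, 17, 19, 23, 25, 26, 27, 30}

A ∪ B = {5, 6, 7, 13, 15, 17, 19, 23, 25, 26, 27, 30}


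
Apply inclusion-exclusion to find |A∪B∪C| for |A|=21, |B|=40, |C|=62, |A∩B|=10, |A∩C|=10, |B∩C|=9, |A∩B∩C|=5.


|A∪B∪C| = |A|+|B|+|C| - |A∩B|-|A∩C|-|B∩C| + |A∩B∩C|
= 21+40+62 - 10-10-9 + 5
= 123 - 29 + 5
= 99

|A ∪ B ∪ C| = 99


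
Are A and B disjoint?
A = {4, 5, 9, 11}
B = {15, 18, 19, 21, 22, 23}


Disjoint means A ∩ B = ∅.
A ∩ B = ∅
A ∩ B = ∅, so A and B are disjoint.

Yes, A and B are disjoint


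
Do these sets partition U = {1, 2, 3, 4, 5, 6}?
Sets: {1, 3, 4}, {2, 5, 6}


A partition requires: (1) non-empty parts, (2) pairwise disjoint, (3) union = U
Parts: {1, 3, 4}, {2, 5, 6}
Union of parts: {1, 2, 3, 4, 5, 6}
U = {1, 2, 3, 4, 5, 6}
All non-empty? True
Pairwise disjoint? True
Covers U? True

Yes, valid partition


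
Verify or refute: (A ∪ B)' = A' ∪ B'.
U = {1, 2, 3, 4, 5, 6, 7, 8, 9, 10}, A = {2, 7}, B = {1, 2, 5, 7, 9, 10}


LHS: A ∪ B = {1, 2, 5, 7, 9, 10}
(A ∪ B)' = U \ (A ∪ B) = {3, 4, 6, 8}
A' = {1, 3, 4, 5, 6, 8, 9, 10}, B' = {3, 4, 6, 8}
Claimed RHS: A' ∪ B' = {1, 3, 4, 5, 6, 8, 9, 10}
Identity is INVALID: LHS = {3, 4, 6, 8} but the RHS claimed here equals {1, 3, 4, 5, 6, 8, 9, 10}. The correct form is (A ∪ B)' = A' ∩ B'.

Identity is invalid: (A ∪ B)' = {3, 4, 6, 8} but A' ∪ B' = {1, 3, 4, 5, 6, 8, 9, 10}. The correct De Morgan law is (A ∪ B)' = A' ∩ B'.


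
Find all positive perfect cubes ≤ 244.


Checking each candidate:
Condition: positive perfect cubes ≤ 244
Result = {1, 8, 27, 64, 125, 216}

{1, 8, 27, 64, 125, 216}


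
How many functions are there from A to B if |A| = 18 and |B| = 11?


Each of |A| = 18 inputs maps to any of |B| = 11 outputs.
# functions = |B|^|A| = 11^18
= 5559917313492231481

Number of functions = 5559917313492231481


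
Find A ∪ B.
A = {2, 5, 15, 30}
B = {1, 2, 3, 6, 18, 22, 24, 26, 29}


A ∪ B = all elements in A or B (or both)
A = {2, 5, 15, 30}
B = {1, 2, 3, 6, 18, 22, 24, 26, 29}
A ∪ B = {1, 2, 3, 5, 6, 15, 18, 22, 24, 26, 29, 30}

A ∪ B = {1, 2, 3, 5, 6, 15, 18, 22, 24, 26, 29, 30}


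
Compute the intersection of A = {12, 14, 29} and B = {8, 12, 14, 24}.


A ∩ B = elements in both A and B
A = {12, 14, 29}
B = {8, 12, 14, 24}
A ∩ B = {12, 14}

A ∩ B = {12, 14}


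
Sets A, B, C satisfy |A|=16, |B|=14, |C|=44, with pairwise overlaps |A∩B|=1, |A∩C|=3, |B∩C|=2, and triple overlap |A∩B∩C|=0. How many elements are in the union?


|A∪B∪C| = |A|+|B|+|C| - |A∩B|-|A∩C|-|B∩C| + |A∩B∩C|
= 16+14+44 - 1-3-2 + 0
= 74 - 6 + 0
= 68

|A ∪ B ∪ C| = 68


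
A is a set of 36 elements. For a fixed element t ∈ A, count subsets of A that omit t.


Subsets of A avoiding t are subsets of A \ {t}, which has 35 elements.
Count = 2^(n-1) = 2^35
= 34359738368

Number of subsets avoiding t = 34359738368


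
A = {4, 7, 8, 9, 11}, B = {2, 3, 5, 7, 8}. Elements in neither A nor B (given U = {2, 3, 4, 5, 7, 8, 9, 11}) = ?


A = {4, 7, 8, 9, 11}
B = {2, 3, 5, 7, 8}
Region: in neither A nor B (given U = {2, 3, 4, 5, 7, 8, 9, 11})
Elements: ∅

Elements in neither A nor B (given U = {2, 3, 4, 5, 7, 8, 9, 11}): ∅


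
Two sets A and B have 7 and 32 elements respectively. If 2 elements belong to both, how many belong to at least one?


|A ∪ B| = |A| + |B| - |A ∩ B|
= 7 + 32 - 2
= 37

|A ∪ B| = 37


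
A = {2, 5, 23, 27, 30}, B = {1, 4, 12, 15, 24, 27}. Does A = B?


Two sets are equal iff they have exactly the same elements.
A = {2, 5, 23, 27, 30}
B = {1, 4, 12, 15, 24, 27}
Differences: {1, 2, 4, 5, 12, 15, 23, 24, 30}
A ≠ B

No, A ≠ B


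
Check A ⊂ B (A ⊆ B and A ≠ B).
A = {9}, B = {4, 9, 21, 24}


A ⊂ B requires: A ⊆ B AND A ≠ B.
A ⊆ B? Yes
A = B? No
A ⊂ B: Yes (A is a proper subset of B)

Yes, A ⊂ B


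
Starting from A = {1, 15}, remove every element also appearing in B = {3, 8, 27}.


A \ B = elements in A but not in B
A = {1, 15}
B = {3, 8, 27}
Remove from A any elements in B
A \ B = {1, 15}

A \ B = {1, 15}


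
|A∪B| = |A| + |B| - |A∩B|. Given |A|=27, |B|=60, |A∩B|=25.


|A ∪ B| = |A| + |B| - |A ∩ B|
= 27 + 60 - 25
= 62

|A ∪ B| = 62


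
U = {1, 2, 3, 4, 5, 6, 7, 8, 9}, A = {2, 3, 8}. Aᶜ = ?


Aᶜ = U \ A = elements in U but not in A
U = {1, 2, 3, 4, 5, 6, 7, 8, 9}
A = {2, 3, 8}
Aᶜ = {1, 4, 5, 6, 7, 9}

Aᶜ = {1, 4, 5, 6, 7, 9}


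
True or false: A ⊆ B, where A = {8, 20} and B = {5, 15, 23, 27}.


A ⊆ B means every element of A is in B.
Elements in A not in B: {8, 20}
So A ⊄ B.

No, A ⊄ B


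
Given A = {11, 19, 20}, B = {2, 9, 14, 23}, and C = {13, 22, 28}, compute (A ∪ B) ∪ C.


A ∪ B = {2, 9, 11, 14, 19, 20, 23}
(A ∪ B) ∪ C = {2, 9, 11, 13, 14, 19, 20, 22, 23, 28}

A ∪ B ∪ C = {2, 9, 11, 13, 14, 19, 20, 22, 23, 28}


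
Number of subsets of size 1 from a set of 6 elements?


C(n,k) = n! / (k!(n-k)!)
C(6,1) = 6! / (1!5!)
= 6

C(6,1) = 6


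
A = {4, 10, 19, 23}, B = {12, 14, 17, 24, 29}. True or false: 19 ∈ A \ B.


A = {4, 10, 19, 23}, B = {12, 14, 17, 24, 29}
A \ B = elements in A but not in B
A \ B = {4, 10, 19, 23}
Checking if 19 ∈ A \ B
19 is in A \ B → True

19 ∈ A \ B


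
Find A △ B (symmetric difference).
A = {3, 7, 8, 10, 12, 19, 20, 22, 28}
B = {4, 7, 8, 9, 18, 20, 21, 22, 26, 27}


A △ B = (A \ B) ∪ (B \ A) = elements in exactly one of A or B
A \ B = {3, 10, 12, 19, 28}
B \ A = {4, 9, 18, 21, 26, 27}
A △ B = {3, 4, 9, 10, 12, 18, 19, 21, 26, 27, 28}

A △ B = {3, 4, 9, 10, 12, 18, 19, 21, 26, 27, 28}


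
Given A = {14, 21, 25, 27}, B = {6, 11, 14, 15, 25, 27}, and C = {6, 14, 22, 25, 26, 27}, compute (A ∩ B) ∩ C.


A ∩ B = {14, 25, 27}
(A ∩ B) ∩ C = {14, 25, 27}

A ∩ B ∩ C = {14, 25, 27}


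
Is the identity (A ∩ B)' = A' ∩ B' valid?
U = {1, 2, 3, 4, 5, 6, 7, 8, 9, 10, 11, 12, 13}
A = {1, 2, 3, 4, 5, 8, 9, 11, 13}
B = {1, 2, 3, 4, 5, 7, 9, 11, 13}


LHS: A ∩ B = {1, 2, 3, 4, 5, 9, 11, 13}
(A ∩ B)' = U \ (A ∩ B) = {6, 7, 8, 10, 12}
A' = {6, 7, 10, 12}, B' = {6, 8, 10, 12}
Claimed RHS: A' ∩ B' = {6, 10, 12}
Identity is INVALID: LHS = {6, 7, 8, 10, 12} but the RHS claimed here equals {6, 10, 12}. The correct form is (A ∩ B)' = A' ∪ B'.

Identity is invalid: (A ∩ B)' = {6, 7, 8, 10, 12} but A' ∩ B' = {6, 10, 12}. The correct De Morgan law is (A ∩ B)' = A' ∪ B'.


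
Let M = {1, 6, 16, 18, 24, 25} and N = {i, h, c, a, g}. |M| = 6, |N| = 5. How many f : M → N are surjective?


n = |M| = 6, k = |N| = 5. Surjections via inclusion-exclusion:
S(n,k) = Σ(-1)^i × C(k,i) × (k-i)^n, i=0 to k
i=0: (-1)^0×C(5,0)×5^6 = 15625
i=1: (-1)^1×C(5,1)×4^6 = -20480
i=2: (-1)^2×C(5,2)×3^6 = 7290
i=3: (-1)^3×C(5,3)×2^6 = -640
i=4: (-1)^4×C(5,4)×1^6 = 5
i=5: (-1)^5×C(5,5)×0^6 = 0
Total = 1800

Number of surjections = 1800


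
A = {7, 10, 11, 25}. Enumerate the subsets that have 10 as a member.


A subset of A contains 10 iff the remaining 3 elements form any subset of A \ {10}.
Count: 2^(n-1) = 2^3 = 8
Subsets containing 10: {10}, {7, 10}, {10, 11}, {10, 25}, {7, 10, 11}, {7, 10, 25}, {10, 11, 25}, {7, 10, 11, 25}

Subsets containing 10 (8 total): {10}, {7, 10}, {10, 11}, {10, 25}, {7, 10, 11}, {7, 10, 25}, {10, 11, 25}, {7, 10, 11, 25}


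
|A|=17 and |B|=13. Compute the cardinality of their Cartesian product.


|A × B| = |A| × |B|
= 17 × 13
= 221

|A × B| = 221


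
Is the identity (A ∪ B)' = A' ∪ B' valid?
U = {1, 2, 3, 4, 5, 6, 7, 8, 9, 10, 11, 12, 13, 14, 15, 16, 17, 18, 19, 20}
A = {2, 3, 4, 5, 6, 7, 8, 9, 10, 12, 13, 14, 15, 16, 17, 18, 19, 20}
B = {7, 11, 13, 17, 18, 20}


LHS: A ∪ B = {2, 3, 4, 5, 6, 7, 8, 9, 10, 11, 12, 13, 14, 15, 16, 17, 18, 19, 20}
(A ∪ B)' = U \ (A ∪ B) = {1}
A' = {1, 11}, B' = {1, 2, 3, 4, 5, 6, 8, 9, 10, 12, 14, 15, 16, 19}
Claimed RHS: A' ∪ B' = {1, 2, 3, 4, 5, 6, 8, 9, 10, 11, 12, 14, 15, 16, 19}
Identity is INVALID: LHS = {1} but the RHS claimed here equals {1, 2, 3, 4, 5, 6, 8, 9, 10, 11, 12, 14, 15, 16, 19}. The correct form is (A ∪ B)' = A' ∩ B'.

Identity is invalid: (A ∪ B)' = {1} but A' ∪ B' = {1, 2, 3, 4, 5, 6, 8, 9, 10, 11, 12, 14, 15, 16, 19}. The correct De Morgan law is (A ∪ B)' = A' ∩ B'.


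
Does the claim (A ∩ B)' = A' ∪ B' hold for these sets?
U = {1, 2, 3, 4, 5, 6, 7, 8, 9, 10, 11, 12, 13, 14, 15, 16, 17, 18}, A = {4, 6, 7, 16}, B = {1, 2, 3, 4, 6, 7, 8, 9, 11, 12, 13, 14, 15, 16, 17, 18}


LHS: A ∩ B = {4, 6, 7, 16}
(A ∩ B)' = U \ (A ∩ B) = {1, 2, 3, 5, 8, 9, 10, 11, 12, 13, 14, 15, 17, 18}
A' = {1, 2, 3, 5, 8, 9, 10, 11, 12, 13, 14, 15, 17, 18}, B' = {5, 10}
Claimed RHS: A' ∪ B' = {1, 2, 3, 5, 8, 9, 10, 11, 12, 13, 14, 15, 17, 18}
Identity is VALID: LHS = RHS = {1, 2, 3, 5, 8, 9, 10, 11, 12, 13, 14, 15, 17, 18} ✓

Identity is valid. (A ∩ B)' = A' ∪ B' = {1, 2, 3, 5, 8, 9, 10, 11, 12, 13, 14, 15, 17, 18}
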